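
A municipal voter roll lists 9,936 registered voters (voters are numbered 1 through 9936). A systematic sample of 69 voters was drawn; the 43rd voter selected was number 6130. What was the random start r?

k = 9936/69 = 144
r = 6130 − (43−1)×144 = 6130 − 6048 = 82

82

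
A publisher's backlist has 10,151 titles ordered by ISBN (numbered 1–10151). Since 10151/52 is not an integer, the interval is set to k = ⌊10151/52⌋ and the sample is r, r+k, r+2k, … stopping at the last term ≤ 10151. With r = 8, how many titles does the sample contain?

k = ⌊10151/52⌋ = 195
Achieved size = ⌊(10151 − 8)/195⌋ + 1 = ⌊10143/195⌋ + 1 = 52 + 1 = 53
(last selection: 8 + 52×195 = 10148 ≤ 10151; next would be 10343 > 10151)

53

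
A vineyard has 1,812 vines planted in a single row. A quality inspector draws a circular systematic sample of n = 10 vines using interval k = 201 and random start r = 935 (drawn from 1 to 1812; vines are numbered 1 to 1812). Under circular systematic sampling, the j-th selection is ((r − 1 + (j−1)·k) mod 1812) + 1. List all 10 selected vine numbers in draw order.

935, 1136, 1337, 1538, 1739, 128, 329, 530, 731, 932

Selection 1: 935
Selection 2: 935 + 201 = 1136
Selection 3: 1136 + 201 = 1337
Selection 4: 1337 + 201 = 1538
Selection 5: 1538 + 201 = 1739
Selection 6: 1739 + 201 = 1940 → 1940 − 1812 = 128
Selection 7: 128 + 201 = 329
Selection 8: 329 + 201 = 530
Selection 9: 530 + 201 = 731
Selection 10: 731 + 201 = 932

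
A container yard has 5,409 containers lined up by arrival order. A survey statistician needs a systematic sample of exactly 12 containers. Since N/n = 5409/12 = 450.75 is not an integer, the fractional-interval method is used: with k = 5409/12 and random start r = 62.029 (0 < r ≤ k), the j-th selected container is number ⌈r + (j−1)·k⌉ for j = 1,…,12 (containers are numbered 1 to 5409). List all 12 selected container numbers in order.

63, 513, 964, 1415, 1866, 2316, 2767, 3218, 3669, 4119, 4570, 5021

j=1: r + 0k = 62.029 → ⌈·⌉ = 63
j=2: r + 1k = 512.779 → ⌈·⌉ = 513
j=3: r + 2k = 963.529 → ⌈·⌉ = 964
j=4: r + 3k = 1414.279 → ⌈·⌉ = 1415
j=5: r + 4k = 1865.029 → ⌈·⌉ = 1866
j=6: r + 5k = 2315.779 → ⌈·⌉ = 2316
j=7: r + 6k = 2766.529 → ⌈·⌉ = 2767
j=8: r + 7k = 3217.279 → ⌈·⌉ = 3218
j=9: r + 8k = 3668.029 → ⌈·⌉ = 3669
j=10: r + 9k = 4118.779 → ⌈·⌉ = 4119
j=11: r + 10k = 4569.529 → ⌈·⌉ = 4570
j=12: r + 11k = 5020.279 → ⌈·⌉ = 5021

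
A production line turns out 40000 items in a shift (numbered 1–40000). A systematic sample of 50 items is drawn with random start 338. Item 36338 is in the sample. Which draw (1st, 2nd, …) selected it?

46

k = 40000/50 = 800
position = (36338 − 338)/800 + 1 = 36000/800 + 1 = 45 + 1 = 46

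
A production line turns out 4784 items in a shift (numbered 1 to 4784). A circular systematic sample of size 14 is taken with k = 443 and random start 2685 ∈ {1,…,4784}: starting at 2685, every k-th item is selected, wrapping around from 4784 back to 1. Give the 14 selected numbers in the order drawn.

2685, 3128, 3571, 4014, 4457, 116, 559, 1002, 1445, 1888, 2331, 2774, 3217, 3660

Selection 1: 2685
Selection 2: 2685 + 443 = 3128
Selection 3: 3128 + 443 = 3571
Selection 4: 3571 + 443 = 4014
Selection 5: 4014 + 443 = 4457
Selection 6: 4457 + 443 = 4900 → 4900 − 4784 = 116
Selection 7: 116 + 443 = 559
Selection 8: 559 + 443 = 1002
Selection 9: 1002 + 443 = 1445
Selection 10: 1445 + 443 = 1888
Selection 11: 1888 + 443 = 2331
Selection 12: 2331 + 443 = 2774
Selection 13: 2774 + 443 = 3217
Selection 14: 3217 + 443 = 3660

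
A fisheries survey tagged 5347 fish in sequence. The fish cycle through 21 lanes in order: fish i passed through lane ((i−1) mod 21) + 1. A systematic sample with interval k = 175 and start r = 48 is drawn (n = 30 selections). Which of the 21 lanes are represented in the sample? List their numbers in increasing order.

6, 13, 20

Consecutive selections differ by k = 175, so their lane numbers differ by 175 mod 21 = 7.
gcd(175, 21) = 7, so the sample visits 21/7 = 3 distinct residues mod 21.
Start 48 is lane 6; the lanes hit are 6, 13, 20.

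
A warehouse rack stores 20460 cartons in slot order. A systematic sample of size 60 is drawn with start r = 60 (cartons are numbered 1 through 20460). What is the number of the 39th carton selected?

k = 20460/60 = 341
39th selection = r + (39−1)·k = 60 + 38×341 = 60 + 12958 = 13018

13018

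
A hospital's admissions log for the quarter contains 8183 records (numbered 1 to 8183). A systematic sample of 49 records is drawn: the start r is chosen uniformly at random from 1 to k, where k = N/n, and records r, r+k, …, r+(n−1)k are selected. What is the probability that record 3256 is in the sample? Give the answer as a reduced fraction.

1/167

k = 8183/49 = 167.
Record 3256 is selected iff r ≡ 3256 (mod 167); exactly one such r in {1,…,167}.
Inclusion probability = 1/167.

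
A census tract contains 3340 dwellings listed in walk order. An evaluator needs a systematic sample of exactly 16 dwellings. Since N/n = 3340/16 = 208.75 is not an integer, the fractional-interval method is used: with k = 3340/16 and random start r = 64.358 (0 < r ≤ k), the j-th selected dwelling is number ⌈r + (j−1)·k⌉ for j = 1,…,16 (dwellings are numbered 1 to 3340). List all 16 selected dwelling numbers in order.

j=1: r + 0k = 64.358 → ⌈·⌉ = 65
j=2: r + 1k = 273.108 → ⌈·⌉ = 274
j=3: r + 2k = 481.858 → ⌈·⌉ = 482
j=4: r + 3k = 690.608 → ⌈·⌉ = 691
j=5: r + 4k = 899.358 → ⌈·⌉ = 900
j=6: r + 5k = 1108.108 → ⌈·⌉ = 1109
j=7: r + 6k = 1316.858 → ⌈·⌉ = 1317
j=8: r + 7k = 1525.608 → ⌈·⌉ = 1526
j=9: r + 8k = 1734.358 → ⌈·⌉ = 1735
j=10: r + 9k = 1943.108 → ⌈·⌉ = 1944
j=11: r + 10k = 2151.858 → ⌈·⌉ = 2152
j=12: r + 11k = 2360.608 → ⌈·⌉ = 2361
j=13: r + 12k = 2569.358 → ⌈·⌉ = 2570
j=14: r + 13k = 2778.108 → ⌈·⌉ = 2779
j=15: r + 14k = 2986.858 → ⌈·⌉ = 2987
j=16: r + 15k = 3195.608 → ⌈·⌉ = 3196

65, 274, 482, 691, 900, 1109, 1317, 1526, 1735, 1944, 2152, 2361, 2570, 2779, 2987, 3196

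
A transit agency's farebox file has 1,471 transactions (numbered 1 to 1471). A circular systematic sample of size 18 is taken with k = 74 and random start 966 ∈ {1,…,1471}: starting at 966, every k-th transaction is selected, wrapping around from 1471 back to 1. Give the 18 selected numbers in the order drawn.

966, 1040, 1114, 1188, 1262, 1336, 1410, 13, 87, 161, 235, 309, 383, 457, 531, 605, 679, 753

Selection 1: 966
Selection 2: 966 + 74 = 1040
Selection 3: 1040 + 74 = 1114
Selection 4: 1114 + 74 = 1188
Selection 5: 1188 + 74 = 1262
Selection 6: 1262 + 74 = 1336
Selection 7: 1336 + 74 = 1410
Selection 8: 1410 + 74 = 1484 → 1484 − 1471 = 13
Selection 9: 13 + 74 = 87
Selection 10: 87 + 74 = 161
Selection 11: 161 + 74 = 235
Selection 12: 235 + 74 = 309
Selection 13: 309 + 74 = 383
Selection 14: 383 + 74 = 457
Selection 15: 457 + 74 = 531
Selection 16: 531 + 74 = 605
Selection 17: 605 + 74 = 679
Selection 18: 679 + 74 = 753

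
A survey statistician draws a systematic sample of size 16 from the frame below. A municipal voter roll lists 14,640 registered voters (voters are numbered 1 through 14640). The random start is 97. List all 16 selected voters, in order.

k = N/n = 14640/16 = 915
voter 1: 97
voter 2: 97 + 915 = 1012
voter 3: 1012 + 915 = 1927
voter 4: 1927 + 915 = 2842
voter 5: 2842 + 915 = 3757
voter 6: 3757 + 915 = 4672
voter 7: 4672 + 915 = 5587
voter 8: 5587 + 915 = 6502
voter 9: 6502 + 915 = 7417
voter 10: 7417 + 915 = 8332
voter 11: 8332 + 915 = 9247
voter 12: 9247 + 915 = 10162
voter 13: 10162 + 915 = 11077
voter 14: 11077 + 915 = 11992
voter 15: 11992 + 915 = 12907
voter 16: 12907 + 915 = 13822

97, 1012, 1927, 2842, 3757, 4672, 5587, 6502, 7417, 8332, 9247, 10162, 11077, 11992, 12907, 13822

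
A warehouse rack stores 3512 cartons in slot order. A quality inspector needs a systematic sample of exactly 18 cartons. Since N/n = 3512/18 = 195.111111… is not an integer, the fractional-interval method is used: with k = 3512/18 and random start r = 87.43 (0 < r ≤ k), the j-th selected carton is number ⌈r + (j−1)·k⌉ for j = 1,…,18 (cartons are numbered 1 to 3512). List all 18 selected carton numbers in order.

j=1: r + 0k = 87.43 → ⌈·⌉ = 88
j=2: r + 1k = 282.541111… → ⌈·⌉ = 283
j=3: r + 2k = 477.652222… → ⌈·⌉ = 478
j=4: r + 3k = 672.763333… → ⌈·⌉ = 673
j=5: r + 4k = 867.874444… → ⌈·⌉ = 868
j=6: r + 5k = 1062.985555… → ⌈·⌉ = 1063
j=7: r + 6k = 1258.096666… → ⌈·⌉ = 1259
j=8: r + 7k = 1453.207777… → ⌈·⌉ = 1454
j=9: r + 8k = 1648.318888… → ⌈·⌉ = 1649
j=10: r + 9k = 1843.43 → ⌈·⌉ = 1844
j=11: r + 10k = 2038.541111… → ⌈·⌉ = 2039
j=12: r + 11k = 2233.652222… → ⌈·⌉ = 2234
j=13: r + 12k = 2428.763333… → ⌈·⌉ = 2429
j=14: r + 13k = 2623.874444… → ⌈·⌉ = 2624
j=15: r + 14k = 2818.985555… → ⌈·⌉ = 2819
j=16: r + 15k = 3014.096666… → ⌈·⌉ = 3015
j=17: r + 16k = 3209.207777… → ⌈·⌉ = 3210
j=18: r + 17k = 3404.318888… → ⌈·⌉ = 3405

88, 283, 478, 673, 868, 1063, 1259, 1454, 1649, 1844, 2039, 2234, 2429, 2624, 2819, 3015, 3210, 3405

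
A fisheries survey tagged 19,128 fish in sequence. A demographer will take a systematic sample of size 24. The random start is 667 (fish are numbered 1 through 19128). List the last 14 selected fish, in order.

k = N/n = 19128/24 = 797
11th selection = 667 + 10×797 = 8637
12th: 8637 + 797 = 9434
13th: 9434 + 797 = 10231
14th: 10231 + 797 = 11028
15th: 11028 + 797 = 11825
16th: 11825 + 797 = 12622
17th: 12622 + 797 = 13419
18th: 13419 + 797 = 14216
19th: 14216 + 797 = 15013
20th: 15013 + 797 = 15810
21st: 15810 + 797 = 16607
22nd: 16607 + 797 = 17404
23rd: 17404 + 797 = 18201
24th: 18201 + 797 = 18998

8637, 9434, 10231, 11028, 11825, 12622, 13419, 14216, 15013, 15810, 16607, 17404, 18201, 18998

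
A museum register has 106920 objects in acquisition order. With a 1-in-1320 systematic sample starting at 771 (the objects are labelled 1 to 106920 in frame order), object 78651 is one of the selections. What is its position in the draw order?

60

k = 1320
position = (78651 − 771)/1320 + 1 = 77880/1320 + 1 = 59 + 1 = 60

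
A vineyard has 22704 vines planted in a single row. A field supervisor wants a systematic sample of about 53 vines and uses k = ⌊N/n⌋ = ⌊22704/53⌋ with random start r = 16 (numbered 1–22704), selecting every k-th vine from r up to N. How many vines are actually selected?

k = ⌊22704/53⌋ = 428
Achieved size = ⌊(22704 − 16)/428⌋ + 1 = ⌊22688/428⌋ + 1 = 53 + 1 = 54
(last selection: 16 + 53×428 = 22700 ≤ 22704; next would be 23128 > 22704)

54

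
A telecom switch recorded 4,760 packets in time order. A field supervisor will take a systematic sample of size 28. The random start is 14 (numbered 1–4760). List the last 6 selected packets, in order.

3754, 3924, 4094, 4264, 4434, 4604

k = N/n = 4760/28 = 170
23rd selection = 14 + 22×170 = 3754
24th: 3754 + 170 = 3924
25th: 3924 + 170 = 4094
26th: 4094 + 170 = 4264
27th: 4264 + 170 = 4434
28th: 4434 + 170 = 4604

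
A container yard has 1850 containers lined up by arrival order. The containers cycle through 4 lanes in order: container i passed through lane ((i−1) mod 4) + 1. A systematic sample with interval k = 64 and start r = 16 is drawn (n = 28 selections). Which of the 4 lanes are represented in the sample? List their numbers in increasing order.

4

Consecutive selections differ by k = 64, so their lane numbers differ by 64 mod 4 = 0.
gcd(64, 4) = 4, so the sample visits 4/4 = 1 distinct residues mod 4.
Start 16 is lane 4; the lanes hit are 4.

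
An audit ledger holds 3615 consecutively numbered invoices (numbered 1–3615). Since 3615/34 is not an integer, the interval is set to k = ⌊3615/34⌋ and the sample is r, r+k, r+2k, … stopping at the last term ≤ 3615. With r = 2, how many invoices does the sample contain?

k = ⌊3615/34⌋ = 106
Achieved size = ⌊(3615 − 2)/106⌋ + 1 = ⌊3613/106⌋ + 1 = 34 + 1 = 35
(last selection: 2 + 34×106 = 3606 ≤ 3615; next would be 3712 > 3615)

35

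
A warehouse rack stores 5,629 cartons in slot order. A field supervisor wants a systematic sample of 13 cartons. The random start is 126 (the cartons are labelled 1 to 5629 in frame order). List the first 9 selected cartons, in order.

126, 559, 992, 1425, 1858, 2291, 2724, 3157, 3590

k = N/n = 5629/13 = 433
carton 1: 126
carton 2: 126 + 433 = 559
carton 3: 559 + 433 = 992
carton 4: 992 + 433 = 1425
carton 5: 1425 + 433 = 1858
carton 6: 1858 + 433 = 2291
carton 7: 2291 + 433 = 2724
carton 8: 2724 + 433 = 3157
carton 9: 3157 + 433 = 3590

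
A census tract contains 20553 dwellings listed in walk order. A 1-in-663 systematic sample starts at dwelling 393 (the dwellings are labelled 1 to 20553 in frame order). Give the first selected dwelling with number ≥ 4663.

5034

k = 663
Steps past start: ⌈(4663 − 393)/663⌉ = ⌈4270/663⌉ = 7
Selected dwelling: 393 + 7×663 = 5034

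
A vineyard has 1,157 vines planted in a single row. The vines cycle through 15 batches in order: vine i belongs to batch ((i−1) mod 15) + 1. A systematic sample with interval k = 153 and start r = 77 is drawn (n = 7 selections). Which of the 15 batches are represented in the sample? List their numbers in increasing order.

Consecutive selections differ by k = 153, so their batch numbers differ by 153 mod 15 = 3.
gcd(153, 15) = 3, so the sample visits 15/3 = 5 distinct residues mod 15.
Start 77 is batch 2; the batches hit are 2, 5, 8, 11, 14.

2, 5, 8, 11, 14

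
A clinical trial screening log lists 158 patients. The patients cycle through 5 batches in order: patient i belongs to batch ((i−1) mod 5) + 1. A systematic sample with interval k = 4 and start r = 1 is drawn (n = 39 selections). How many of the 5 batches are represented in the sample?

5

Consecutive selections differ by k = 4, so their batch numbers differ by 4 mod 5 = 4.
gcd(4, 5) = 1, so the sample visits 5/1 = 5 distinct residues mod 5.
Start 1 is batch 1; the batches hit are 1, 2, 3, 4, 5.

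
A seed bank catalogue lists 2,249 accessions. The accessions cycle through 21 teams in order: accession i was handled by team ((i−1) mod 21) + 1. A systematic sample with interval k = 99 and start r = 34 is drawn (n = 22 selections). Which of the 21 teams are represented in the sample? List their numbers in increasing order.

Consecutive selections differ by k = 99, so their team numbers differ by 99 mod 21 = 15.
gcd(99, 21) = 3, so the sample visits 21/3 = 7 distinct residues mod 21.
Start 34 is team 13; the teams hit are 1, 4, 7, 10, 13, 16, 19.

1, 4, 7, 10, 13, 16, 19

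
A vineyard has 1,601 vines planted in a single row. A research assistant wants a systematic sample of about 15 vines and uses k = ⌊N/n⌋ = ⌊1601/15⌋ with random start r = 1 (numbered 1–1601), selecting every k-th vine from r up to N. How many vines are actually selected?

16

k = ⌊1601/15⌋ = 106
Achieved size = ⌊(1601 − 1)/106⌋ + 1 = ⌊1600/106⌋ + 1 = 15 + 1 = 16
(last selection: 1 + 15×106 = 1591 ≤ 1601; next would be 1697 > 1601)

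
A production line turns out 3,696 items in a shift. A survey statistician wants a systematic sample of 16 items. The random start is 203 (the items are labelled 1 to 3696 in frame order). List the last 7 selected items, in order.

2282, 2513, 2744, 2975, 3206, 3437, 3668

k = N/n = 3696/16 = 231
10th selection = 203 + 9×231 = 2282
11th: 2282 + 231 = 2513
12th: 2513 + 231 = 2744
13th: 2744 + 231 = 2975
14th: 2975 + 231 = 3206
15th: 3206 + 231 = 3437
16th: 3437 + 231 = 3668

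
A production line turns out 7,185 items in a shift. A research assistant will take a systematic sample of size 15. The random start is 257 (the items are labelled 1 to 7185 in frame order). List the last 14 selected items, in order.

k = N/n = 7185/15 = 479
2nd selection = 257 + 1×479 = 736
3rd: 736 + 479 = 1215
4th: 1215 + 479 = 1694
5th: 1694 + 479 = 2173
6th: 2173 + 479 = 2652
7th: 2652 + 479 = 3131
8th: 3131 + 479 = 3610
9th: 3610 + 479 = 4089
10th: 4089 + 479 = 4568
11th: 4568 + 479 = 5047
12th: 5047 + 479 = 5526
13th: 5526 + 479 = 6005
14th: 6005 + 479 = 6484
15th: 6484 + 479 = 6963

736, 1215, 1694, 2173, 2652, 3131, 3610, 4089, 4568, 5047, 5526, 6005, 6484, 6963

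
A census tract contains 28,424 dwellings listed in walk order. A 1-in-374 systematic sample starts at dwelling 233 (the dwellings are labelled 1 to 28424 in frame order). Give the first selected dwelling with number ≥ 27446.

27535

k = 374
Steps past start: ⌈(27446 − 233)/374⌉ = ⌈27213/374⌉ = 73
Selected dwelling: 233 + 73×374 = 27535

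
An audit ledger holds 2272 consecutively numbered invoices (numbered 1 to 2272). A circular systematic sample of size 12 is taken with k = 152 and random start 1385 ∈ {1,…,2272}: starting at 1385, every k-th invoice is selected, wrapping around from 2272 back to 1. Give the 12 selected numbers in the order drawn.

1385, 1537, 1689, 1841, 1993, 2145, 25, 177, 329, 481, 633, 785

Selection 1: 1385
Selection 2: 1385 + 152 = 1537
Selection 3: 1537 + 152 = 1689
Selection 4: 1689 + 152 = 1841
Selection 5: 1841 + 152 = 1993
Selection 6: 1993 + 152 = 2145
Selection 7: 2145 + 152 = 2297 → 2297 − 2272 = 25
Selection 8: 25 + 152 = 177
Selection 9: 177 + 152 = 329
Selection 10: 329 + 152 = 481
Selection 11: 481 + 152 = 633
Selection 12: 633 + 152 = 785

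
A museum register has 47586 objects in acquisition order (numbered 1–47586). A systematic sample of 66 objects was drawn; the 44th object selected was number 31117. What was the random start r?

k = 47586/66 = 721
r = 31117 − (44−1)×721 = 31117 − 31003 = 114

114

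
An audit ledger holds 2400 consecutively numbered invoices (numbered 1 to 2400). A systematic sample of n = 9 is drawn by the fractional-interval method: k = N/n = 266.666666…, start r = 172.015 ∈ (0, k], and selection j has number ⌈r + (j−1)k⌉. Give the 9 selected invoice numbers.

173, 439, 706, 973, 1239, 1506, 1773, 2039, 2306

j=1: r + 0k = 172.015 → ⌈·⌉ = 173
j=2: r + 1k = 438.681666… → ⌈·⌉ = 439
j=3: r + 2k = 705.348333… → ⌈·⌉ = 706
j=4: r + 3k = 972.015 → ⌈·⌉ = 973
j=5: r + 4k = 1238.681666… → ⌈·⌉ = 1239
j=6: r + 5k = 1505.348333… → ⌈·⌉ = 1506
j=7: r + 6k = 1772.015 → ⌈·⌉ = 1773
j=8: r + 7k = 2038.681666… → ⌈·⌉ = 2039
j=9: r + 8k = 2305.348333… → ⌈·⌉ = 2306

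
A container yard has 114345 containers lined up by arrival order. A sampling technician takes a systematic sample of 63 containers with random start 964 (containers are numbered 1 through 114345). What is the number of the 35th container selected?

k = 114345/63 = 1815
35th selection = r + (35−1)·k = 964 + 34×1815 = 964 + 61710 = 62674

62674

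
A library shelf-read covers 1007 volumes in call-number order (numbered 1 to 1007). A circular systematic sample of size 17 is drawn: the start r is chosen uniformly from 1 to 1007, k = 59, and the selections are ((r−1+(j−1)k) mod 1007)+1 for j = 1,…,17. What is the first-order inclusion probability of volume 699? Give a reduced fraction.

17/1007

For each position j, as r ranges over 1…1007 the j-th selection hits every volume exactly once, so volume 699 is selected for exactly 17 of the 1007 starts.
Inclusion probability = 17/1007.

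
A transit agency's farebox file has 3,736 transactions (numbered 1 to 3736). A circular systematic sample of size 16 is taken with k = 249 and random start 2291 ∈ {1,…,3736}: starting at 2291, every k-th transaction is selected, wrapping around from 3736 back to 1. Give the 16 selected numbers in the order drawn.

2291, 2540, 2789, 3038, 3287, 3536, 49, 298, 547, 796, 1045, 1294, 1543, 1792, 2041, 2290

Selection 1: 2291
Selection 2: 2291 + 249 = 2540
Selection 3: 2540 + 249 = 2789
Selection 4: 2789 + 249 = 3038
Selection 5: 3038 + 249 = 3287
Selection 6: 3287 + 249 = 3536
Selection 7: 3536 + 249 = 3785 → 3785 − 3736 = 49
Selection 8: 49 + 249 = 298
Selection 9: 298 + 249 = 547
Selection 10: 547 + 249 = 796
Selection 11: 796 + 249 = 1045
Selection 12: 1045 + 249 = 1294
Selection 13: 1294 + 249 = 1543
Selection 14: 1543 + 249 = 1792
Selection 15: 1792 + 249 = 2041
Selection 16: 2041 + 249 = 2290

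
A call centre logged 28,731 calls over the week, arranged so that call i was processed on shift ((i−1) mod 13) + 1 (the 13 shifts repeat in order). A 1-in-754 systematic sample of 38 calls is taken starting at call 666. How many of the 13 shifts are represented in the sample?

Consecutive selections differ by k = 754, so their shift numbers differ by 754 mod 13 = 0.
gcd(754, 13) = 13, so the sample visits 13/13 = 1 distinct residues mod 13.
Start 666 is shift 3; the shifts hit are 3.

1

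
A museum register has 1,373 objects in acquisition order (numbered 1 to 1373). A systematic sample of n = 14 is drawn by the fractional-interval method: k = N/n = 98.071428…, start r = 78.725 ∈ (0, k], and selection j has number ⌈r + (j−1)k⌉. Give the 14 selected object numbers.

79, 177, 275, 373, 472, 570, 668, 766, 864, 962, 1060, 1158, 1256, 1354

j=1: r + 0k = 78.725 → ⌈·⌉ = 79
j=2: r + 1k = 176.796428… → ⌈·⌉ = 177
j=3: r + 2k = 274.867857… → ⌈·⌉ = 275
j=4: r + 3k = 372.939285… → ⌈·⌉ = 373
j=5: r + 4k = 471.010714… → ⌈·⌉ = 472
j=6: r + 5k = 569.082142… → ⌈·⌉ = 570
j=7: r + 6k = 667.153571… → ⌈·⌉ = 668
j=8: r + 7k = 765.225 → ⌈·⌉ = 766
j=9: r + 8k = 863.296428… → ⌈·⌉ = 864
j=10: r + 9k = 961.367857… → ⌈·⌉ = 962
j=11: r + 10k = 1059.439285… → ⌈·⌉ = 1060
j=12: r + 11k = 1157.510714… → ⌈·⌉ = 1158
j=13: r + 12k = 1255.582142… → ⌈·⌉ = 1256
j=14: r + 13k = 1353.653571… → ⌈·⌉ = 1354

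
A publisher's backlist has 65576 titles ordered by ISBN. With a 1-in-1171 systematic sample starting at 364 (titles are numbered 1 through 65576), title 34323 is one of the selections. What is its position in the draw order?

30

k = 1171
position = (34323 − 364)/1171 + 1 = 33959/1171 + 1 = 29 + 1 = 30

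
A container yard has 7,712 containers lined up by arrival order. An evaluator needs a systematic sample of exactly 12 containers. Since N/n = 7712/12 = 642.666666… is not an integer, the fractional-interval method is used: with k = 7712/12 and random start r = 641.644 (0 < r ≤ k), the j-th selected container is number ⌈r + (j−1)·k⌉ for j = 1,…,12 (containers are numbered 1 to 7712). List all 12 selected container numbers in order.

642, 1285, 1927, 2570, 3213, 3855, 4498, 5141, 5783, 6426, 7069, 7711

j=1: r + 0k = 641.644 → ⌈·⌉ = 642
j=2: r + 1k = 1284.310666… → ⌈·⌉ = 1285
j=3: r + 2k = 1926.977333… → ⌈·⌉ = 1927
j=4: r + 3k = 2569.644 → ⌈·⌉ = 2570
j=5: r + 4k = 3212.310666… → ⌈·⌉ = 3213
j=6: r + 5k = 3854.977333… → ⌈·⌉ = 3855
j=7: r + 6k = 4497.644 → ⌈·⌉ = 4498
j=8: r + 7k = 5140.310666… → ⌈·⌉ = 5141
j=9: r + 8k = 5782.977333… → ⌈·⌉ = 5783
j=10: r + 9k = 6425.644 → ⌈·⌉ = 6426
j=11: r + 10k = 7068.310666… → ⌈·⌉ = 7069
j=12: r + 11k = 7710.977333… → ⌈·⌉ = 7711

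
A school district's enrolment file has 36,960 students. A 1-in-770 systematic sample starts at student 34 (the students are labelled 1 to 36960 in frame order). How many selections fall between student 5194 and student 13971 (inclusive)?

12

k = 770
First selection ≥ 5194: 34 + ⌈(5194−34)/770⌉·770 = 34 + 7×770 = 5424
Last selection ≤ 13971: 34 + ⌊(13971−34)/770⌋·770 = 34 + 18×770 = 13894
Count = 18 − 7 + 1 = 12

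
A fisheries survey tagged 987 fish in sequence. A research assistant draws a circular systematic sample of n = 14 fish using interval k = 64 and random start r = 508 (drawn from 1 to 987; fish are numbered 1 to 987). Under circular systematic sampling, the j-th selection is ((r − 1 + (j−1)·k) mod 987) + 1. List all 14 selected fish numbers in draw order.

Selection 1: 508
Selection 2: 508 + 64 = 572
Selection 3: 572 + 64 = 636
Selection 4: 636 + 64 = 700
Selection 5: 700 + 64 = 764
Selection 6: 764 + 64 = 828
Selection 7: 828 + 64 = 892
Selection 8: 892 + 64 = 956
Selection 9: 956 + 64 = 1020 → 1020 − 987 = 33
Selection 10: 33 + 64 = 97
Selection 11: 97 + 64 = 161
Selection 12: 161 + 64 = 225
Selection 13: 225 + 64 = 289
Selection 14: 289 + 64 = 353

508, 572, 636, 700, 764, 828, 892, 956, 33, 97, 161, 225, 289, 353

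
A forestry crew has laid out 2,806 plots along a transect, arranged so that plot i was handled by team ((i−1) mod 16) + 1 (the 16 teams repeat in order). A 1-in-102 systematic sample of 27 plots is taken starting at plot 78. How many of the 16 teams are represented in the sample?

Consecutive selections differ by k = 102, so their team numbers differ by 102 mod 16 = 6.
gcd(102, 16) = 2, so the sample visits 16/2 = 8 distinct residues mod 16.
Start 78 is team 14; the teams hit are 2, 4, 6, 8, 10, 12, 14, 16.

8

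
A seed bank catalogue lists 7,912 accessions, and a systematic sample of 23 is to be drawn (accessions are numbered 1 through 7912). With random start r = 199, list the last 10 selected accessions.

4671, 5015, 5359, 5703, 6047, 6391, 6735, 7079, 7423, 7767

k = N/n = 7912/23 = 344
14th selection = 199 + 13×344 = 4671
15th: 4671 + 344 = 5015
16th: 5015 + 344 = 5359
17th: 5359 + 344 = 5703
18th: 5703 + 344 = 6047
19th: 6047 + 344 = 6391
20th: 6391 + 344 = 6735
21st: 6735 + 344 = 7079
22nd: 7079 + 344 = 7423
23rd: 7423 + 344 = 7767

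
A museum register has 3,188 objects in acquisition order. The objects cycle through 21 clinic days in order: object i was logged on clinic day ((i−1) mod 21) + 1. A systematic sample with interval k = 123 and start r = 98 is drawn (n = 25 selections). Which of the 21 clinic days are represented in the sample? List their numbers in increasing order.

2, 5, 8, 11, 14, 17, 20

Consecutive selections differ by k = 123, so their clinic day numbers differ by 123 mod 21 = 18.
gcd(123, 21) = 3, so the sample visits 21/3 = 7 distinct residues mod 21.
Start 98 is clinic day 14; the clinic days hit are 2, 5, 8, 11, 14, 17, 20.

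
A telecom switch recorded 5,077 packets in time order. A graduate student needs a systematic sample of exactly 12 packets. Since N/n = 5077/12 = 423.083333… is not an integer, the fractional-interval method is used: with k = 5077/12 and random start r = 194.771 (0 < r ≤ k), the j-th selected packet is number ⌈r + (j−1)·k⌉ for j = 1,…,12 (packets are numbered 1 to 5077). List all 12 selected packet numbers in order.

195, 618, 1041, 1465, 1888, 2311, 2734, 3157, 3580, 4003, 4426, 4849

j=1: r + 0k = 194.771 → ⌈·⌉ = 195
j=2: r + 1k = 617.854333… → ⌈·⌉ = 618
j=3: r + 2k = 1040.937666… → ⌈·⌉ = 1041
j=4: r + 3k = 1464.021 → ⌈·⌉ = 1465
j=5: r + 4k = 1887.104333… → ⌈·⌉ = 1888
j=6: r + 5k = 2310.187666… → ⌈·⌉ = 2311
j=7: r + 6k = 2733.271 → ⌈·⌉ = 2734
j=8: r + 7k = 3156.354333… → ⌈·⌉ = 3157
j=9: r + 8k = 3579.437666… → ⌈·⌉ = 3580
j=10: r + 9k = 4002.521 → ⌈·⌉ = 4003
j=11: r + 10k = 4425.604333… → ⌈·⌉ = 4426
j=12: r + 11k = 4848.687666… → ⌈·⌉ = 4849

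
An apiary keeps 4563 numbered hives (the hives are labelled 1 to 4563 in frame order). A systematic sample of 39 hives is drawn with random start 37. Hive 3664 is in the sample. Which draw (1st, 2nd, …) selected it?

32

k = 4563/39 = 117
position = (3664 − 37)/117 + 1 = 3627/117 + 1 = 31 + 1 = 32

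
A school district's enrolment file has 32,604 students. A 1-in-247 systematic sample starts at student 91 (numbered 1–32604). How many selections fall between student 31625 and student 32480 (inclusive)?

4

k = 247
First selection ≥ 31625: 91 + ⌈(31625−91)/247⌉·247 = 91 + 128×247 = 31707
Last selection ≤ 32480: 91 + ⌊(32480−91)/247⌋·247 = 91 + 131×247 = 32448
Count = 131 − 128 + 1 = 4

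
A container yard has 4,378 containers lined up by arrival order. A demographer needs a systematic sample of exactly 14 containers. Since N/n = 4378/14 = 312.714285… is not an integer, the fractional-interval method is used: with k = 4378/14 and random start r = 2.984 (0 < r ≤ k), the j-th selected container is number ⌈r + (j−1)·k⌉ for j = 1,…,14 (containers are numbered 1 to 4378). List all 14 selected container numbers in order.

3, 316, 629, 942, 1254, 1567, 1880, 2192, 2505, 2818, 3131, 3443, 3756, 4069

j=1: r + 0k = 2.984 → ⌈·⌉ = 3
j=2: r + 1k = 315.698285… → ⌈·⌉ = 316
j=3: r + 2k = 628.412571… → ⌈·⌉ = 629
j=4: r + 3k = 941.126857… → ⌈·⌉ = 942
j=5: r + 4k = 1253.841142… → ⌈·⌉ = 1254
j=6: r + 5k = 1566.555428… → ⌈·⌉ = 1567
j=7: r + 6k = 1879.269714… → ⌈·⌉ = 1880
j=8: r + 7k = 2191.984 → ⌈·⌉ = 2192
j=9: r + 8k = 2504.698285… → ⌈·⌉ = 2505
j=10: r + 9k = 2817.412571… → ⌈·⌉ = 2818
j=11: r + 10k = 3130.126857… → ⌈·⌉ = 3131
j=12: r + 11k = 3442.841142… → ⌈·⌉ = 3443
j=13: r + 12k = 3755.555428… → ⌈·⌉ = 3756
j=14: r + 13k = 4068.269714… → ⌈·⌉ = 4069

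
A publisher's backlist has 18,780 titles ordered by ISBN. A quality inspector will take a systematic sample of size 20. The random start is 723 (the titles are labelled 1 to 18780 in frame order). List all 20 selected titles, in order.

k = N/n = 18780/20 = 939
title 1: 723
title 2: 723 + 939 = 1662
title 3: 1662 + 939 = 2601
title 4: 2601 + 939 = 3540
title 5: 3540 + 939 = 4479
title 6: 4479 + 939 = 5418
title 7: 5418 + 939 = 6357
title 8: 6357 + 939 = 7296
title 9: 7296 + 939 = 8235
title 10: 8235 + 939 = 9174
title 11: 9174 + 939 = 10113
title 12: 10113 + 939 = 11052
title 13: 11052 + 939 = 11991
title 14: 11991 + 939 = 12930
title 15: 12930 + 939 = 13869
title 16: 13869 + 939 = 14808
title 17: 14808 + 939 = 15747
title 18: 15747 + 939 = 16686
title 19: 16686 + 939 = 17625
title 20: 17625 + 939 = 18564

723, 1662, 2601, 3540, 4479, 5418, 6357, 7296, 8235, 9174, 10113, 11052, 11991, 12930, 13869, 14808, 15747, 16686, 17625, 18564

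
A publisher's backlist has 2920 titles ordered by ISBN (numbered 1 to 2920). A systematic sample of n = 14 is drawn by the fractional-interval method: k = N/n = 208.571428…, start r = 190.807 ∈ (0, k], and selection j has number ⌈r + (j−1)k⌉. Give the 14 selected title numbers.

191, 400, 608, 817, 1026, 1234, 1443, 1651, 1860, 2068, 2277, 2486, 2694, 2903

j=1: r + 0k = 190.807 → ⌈·⌉ = 191
j=2: r + 1k = 399.378428… → ⌈·⌉ = 400
j=3: r + 2k = 607.949857… → ⌈·⌉ = 608
j=4: r + 3k = 816.521285… → ⌈·⌉ = 817
j=5: r + 4k = 1025.092714… → ⌈·⌉ = 1026
j=6: r + 5k = 1233.664142… → ⌈·⌉ = 1234
j=7: r + 6k = 1442.235571… → ⌈·⌉ = 1443
j=8: r + 7k = 1650.807 → ⌈·⌉ = 1651
j=9: r + 8k = 1859.378428… → ⌈·⌉ = 1860
j=10: r + 9k = 2067.949857… → ⌈·⌉ = 2068
j=11: r + 10k = 2276.521285… → ⌈·⌉ = 2277
j=12: r + 11k = 2485.092714… → ⌈·⌉ = 2486
j=13: r + 12k = 2693.664142… → ⌈·⌉ = 2694
j=14: r + 13k = 2902.235571… → ⌈·⌉ = 2903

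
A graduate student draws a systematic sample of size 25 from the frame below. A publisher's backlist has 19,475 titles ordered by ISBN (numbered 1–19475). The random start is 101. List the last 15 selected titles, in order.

7891, 8670, 9449, 10228, 11007, 11786, 12565, 13344, 14123, 14902, 15681, 16460, 17239, 18018, 18797

k = N/n = 19475/25 = 779
11th selection = 101 + 10×779 = 7891
12th: 7891 + 779 = 8670
13th: 8670 + 779 = 9449
14th: 9449 + 779 = 10228
15th: 10228 + 779 = 11007
16th: 11007 + 779 = 11786
17th: 11786 + 779 = 12565
18th: 12565 + 779 = 13344
19th: 13344 + 779 = 14123
20th: 14123 + 779 = 14902
21st: 14902 + 779 = 15681
22nd: 15681 + 779 = 16460
23rd: 16460 + 779 = 17239
24th: 17239 + 779 = 18018
25th: 18018 + 779 = 18797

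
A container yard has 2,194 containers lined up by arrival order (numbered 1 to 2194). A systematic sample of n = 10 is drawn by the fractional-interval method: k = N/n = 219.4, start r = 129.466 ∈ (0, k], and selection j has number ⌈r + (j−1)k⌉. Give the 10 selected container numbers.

j=1: r + 0k = 129.466 → ⌈·⌉ = 130
j=2: r + 1k = 348.866 → ⌈·⌉ = 349
j=3: r + 2k = 568.266 → ⌈·⌉ = 569
j=4: r + 3k = 787.666 → ⌈·⌉ = 788
j=5: r + 4k = 1007.066 → ⌈·⌉ = 1008
j=6: r + 5k = 1226.466 → ⌈·⌉ = 1227
j=7: r + 6k = 1445.866 → ⌈·⌉ = 1446
j=8: r + 7k = 1665.266 → ⌈·⌉ = 1666
j=9: r + 8k = 1884.666 → ⌈·⌉ = 1885
j=10: r + 9k = 2104.066 → ⌈·⌉ = 2105

130, 349, 569, 788, 1008, 1227, 1446, 1666, 1885, 2105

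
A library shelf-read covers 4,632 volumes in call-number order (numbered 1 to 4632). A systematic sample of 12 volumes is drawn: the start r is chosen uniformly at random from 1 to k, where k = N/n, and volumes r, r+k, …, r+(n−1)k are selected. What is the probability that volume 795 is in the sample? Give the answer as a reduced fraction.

1/386

k = 4632/12 = 386.
Volume 795 is selected iff r ≡ 795 (mod 386); exactly one such r in {1,…,386}.
Inclusion probability = 1/386.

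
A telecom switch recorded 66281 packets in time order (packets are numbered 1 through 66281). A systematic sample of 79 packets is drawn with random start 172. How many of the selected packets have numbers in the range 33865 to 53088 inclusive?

23

k = 66281/79 = 839
First selection ≥ 33865: 172 + ⌈(33865−172)/839⌉·839 = 172 + 41×839 = 34571
Last selection ≤ 53088: 172 + ⌊(53088−172)/839⌋·839 = 172 + 63×839 = 53029
Count = 63 − 41 + 1 = 23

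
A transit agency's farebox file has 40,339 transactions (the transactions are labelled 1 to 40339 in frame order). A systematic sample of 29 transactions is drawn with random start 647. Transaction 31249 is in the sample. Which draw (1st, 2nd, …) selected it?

23

k = 40339/29 = 1391
position = (31249 − 647)/1391 + 1 = 30602/1391 + 1 = 22 + 1 = 23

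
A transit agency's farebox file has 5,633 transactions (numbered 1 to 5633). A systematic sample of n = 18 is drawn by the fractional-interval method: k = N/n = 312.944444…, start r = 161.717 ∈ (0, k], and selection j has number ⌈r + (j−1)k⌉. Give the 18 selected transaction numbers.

j=1: r + 0k = 161.717 → ⌈·⌉ = 162
j=2: r + 1k = 474.661444… → ⌈·⌉ = 475
j=3: r + 2k = 787.605888… → ⌈·⌉ = 788
j=4: r + 3k = 1100.550333… → ⌈·⌉ = 1101
j=5: r + 4k = 1413.494777… → ⌈·⌉ = 1414
j=6: r + 5k = 1726.439222… → ⌈·⌉ = 1727
j=7: r + 6k = 2039.383666… → ⌈·⌉ = 2040
j=8: r + 7k = 2352.328111… → ⌈·⌉ = 2353
j=9: r + 8k = 2665.272555… → ⌈·⌉ = 2666
j=10: r + 9k = 2978.217 → ⌈·⌉ = 2979
j=11: r + 10k = 3291.161444… → ⌈·⌉ = 3292
j=12: r + 11k = 3604.105888… → ⌈·⌉ = 3605
j=13: r + 12k = 3917.050333… → ⌈·⌉ = 3918
j=14: r + 13k = 4229.994777… → ⌈·⌉ = 4230
j=15: r + 14k = 4542.939222… → ⌈·⌉ = 4543
j=16: r + 15k = 4855.883666… → ⌈·⌉ = 4856
j=17: r + 16k = 5168.828111… → ⌈·⌉ = 5169
j=18: r + 17k = 5481.772555… → ⌈·⌉ = 5482

162, 475, 788, 1101, 1414, 1727, 2040, 2353, 2666, 2979, 3292, 3605, 3918, 4230, 4543, 4856, 5169, 5482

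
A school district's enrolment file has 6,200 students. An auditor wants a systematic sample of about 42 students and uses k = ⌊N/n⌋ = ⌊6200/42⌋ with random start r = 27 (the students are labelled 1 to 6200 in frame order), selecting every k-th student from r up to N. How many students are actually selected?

42

k = ⌊6200/42⌋ = 147
Achieved size = ⌊(6200 − 27)/147⌋ + 1 = ⌊6173/147⌋ + 1 = 41 + 1 = 42
(last selection: 27 + 41×147 = 6054 ≤ 6200; next would be 6201 > 6200)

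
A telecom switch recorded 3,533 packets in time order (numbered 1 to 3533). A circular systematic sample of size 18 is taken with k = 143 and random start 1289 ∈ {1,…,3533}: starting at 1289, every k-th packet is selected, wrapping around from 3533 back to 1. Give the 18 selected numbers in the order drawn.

Selection 1: 1289
Selection 2: 1289 + 143 = 1432
Selection 3: 1432 + 143 = 1575
Selection 4: 1575 + 143 = 1718
Selection 5: 1718 + 143 = 1861
Selection 6: 1861 + 143 = 2004
Selection 7: 2004 + 143 = 2147
Selection 8: 2147 + 143 = 2290
Selection 9: 2290 + 143 = 2433
Selection 10: 2433 + 143 = 2576
Selection 11: 2576 + 143 = 2719
Selection 12: 2719 + 143 = 2862
Selection 13: 2862 + 143 = 3005
Selection 14: 3005 + 143 = 3148
Selection 15: 3148 + 143 = 3291
Selection 16: 3291 + 143 = 3434
Selection 17: 3434 + 143 = 3577 → 3577 − 3533 = 44
Selection 18: 44 + 143 = 187

1289, 1432, 1575, 1718, 1861, 2004, 2147, 2290, 2433, 2576, 2719, 2862, 3005, 3148, 3291, 3434, 44, 187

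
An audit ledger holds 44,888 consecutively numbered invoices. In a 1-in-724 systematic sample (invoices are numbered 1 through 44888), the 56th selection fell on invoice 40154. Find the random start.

k = 724
r = 40154 − (56−1)×724 = 40154 − 39820 = 334

334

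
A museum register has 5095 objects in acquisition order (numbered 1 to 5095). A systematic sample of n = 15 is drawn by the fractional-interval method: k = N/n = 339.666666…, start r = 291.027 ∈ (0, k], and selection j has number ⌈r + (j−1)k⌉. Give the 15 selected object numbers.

j=1: r + 0k = 291.027 → ⌈·⌉ = 292
j=2: r + 1k = 630.693666… → ⌈·⌉ = 631
j=3: r + 2k = 970.360333… → ⌈·⌉ = 971
j=4: r + 3k = 1310.027 → ⌈·⌉ = 1311
j=5: r + 4k = 1649.693666… → ⌈·⌉ = 1650
j=6: r + 5k = 1989.360333… → ⌈·⌉ = 1990
j=7: r + 6k = 2329.027 → ⌈·⌉ = 2330
j=8: r + 7k = 2668.693666… → ⌈·⌉ = 2669
j=9: r + 8k = 3008.360333… → ⌈·⌉ = 3009
j=10: r + 9k = 3348.027 → ⌈·⌉ = 3349
j=11: r + 10k = 3687.693666… → ⌈·⌉ = 3688
j=12: r + 11k = 4027.360333… → ⌈·⌉ = 4028
j=13: r + 12k = 4367.027 → ⌈·⌉ = 4368
j=14: r + 13k = 4706.693666… → ⌈·⌉ = 4707
j=15: r + 14k = 5046.360333… → ⌈·⌉ = 5047

292, 631, 971, 1311, 1650, 1990, 2330, 2669, 3009, 3349, 3688, 4028, 4368, 4707, 5047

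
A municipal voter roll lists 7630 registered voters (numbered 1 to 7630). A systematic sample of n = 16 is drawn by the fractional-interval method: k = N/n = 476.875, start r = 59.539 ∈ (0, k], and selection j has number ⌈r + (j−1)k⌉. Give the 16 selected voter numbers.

60, 537, 1014, 1491, 1968, 2444, 2921, 3398, 3875, 4352, 4829, 5306, 5783, 6259, 6736, 7213

j=1: r + 0k = 59.539 → ⌈·⌉ = 60
j=2: r + 1k = 536.414 → ⌈·⌉ = 537
j=3: r + 2k = 1013.289 → ⌈·⌉ = 1014
j=4: r + 3k = 1490.164 → ⌈·⌉ = 1491
j=5: r + 4k = 1967.039 → ⌈·⌉ = 1968
j=6: r + 5k = 2443.914 → ⌈·⌉ = 2444
j=7: r + 6k = 2920.789 → ⌈·⌉ = 2921
j=8: r + 7k = 3397.664 → ⌈·⌉ = 3398
j=9: r + 8k = 3874.539 → ⌈·⌉ = 3875
j=10: r + 9k = 4351.414 → ⌈·⌉ = 4352
j=11: r + 10k = 4828.289 → ⌈·⌉ = 4829
j=12: r + 11k = 5305.164 → ⌈·⌉ = 5306
j=13: r + 12k = 5782.039 → ⌈·⌉ = 5783
j=14: r + 13k = 6258.914 → ⌈·⌉ = 6259
j=15: r + 14k = 6735.789 → ⌈·⌉ = 6736
j=16: r + 15k = 7212.664 → ⌈·⌉ = 7213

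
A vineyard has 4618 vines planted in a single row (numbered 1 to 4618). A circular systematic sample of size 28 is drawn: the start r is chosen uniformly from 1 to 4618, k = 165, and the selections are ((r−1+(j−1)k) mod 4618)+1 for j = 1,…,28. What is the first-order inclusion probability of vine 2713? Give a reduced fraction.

14/2309

For each position j, as r ranges over 1…4618 the j-th selection hits every vine exactly once, so vine 2713 is selected for exactly 28 of the 4618 starts.
Inclusion probability = 28/4618 = 14/2309.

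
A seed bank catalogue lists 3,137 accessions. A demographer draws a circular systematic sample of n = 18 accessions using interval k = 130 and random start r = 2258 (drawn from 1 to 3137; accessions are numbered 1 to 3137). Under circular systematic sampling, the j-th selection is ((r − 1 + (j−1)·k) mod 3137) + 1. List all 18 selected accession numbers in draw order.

Selection 1: 2258
Selection 2: 2258 + 130 = 2388
Selection 3: 2388 + 130 = 2518
Selection 4: 2518 + 130 = 2648
Selection 5: 2648 + 130 = 2778
Selection 6: 2778 + 130 = 2908
Selection 7: 2908 + 130 = 3038
Selection 8: 3038 + 130 = 3168 → 3168 − 3137 = 31
Selection 9: 31 + 130 = 161
Selection 10: 161 + 130 = 291
Selection 11: 291 + 130 = 421
Selection 12: 421 + 130 = 551
Selection 13: 551 + 130 = 681
Selection 14: 681 + 130 = 811
Selection 15: 811 + 130 = 941
Selection 16: 941 + 130 = 1071
Selection 17: 1071 + 130 = 1201
Selection 18: 1201 + 130 = 1331

2258, 2388, 2518, 2648, 2778, 2908, 3038, 31, 161, 291, 421, 551, 681, 811, 941, 1071, 1201, 1331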